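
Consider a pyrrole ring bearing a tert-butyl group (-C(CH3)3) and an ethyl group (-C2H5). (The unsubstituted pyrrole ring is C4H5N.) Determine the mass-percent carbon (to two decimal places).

Atom tally by fragment:
  pyrrole ring core → C:4 H:5 N:1
  (− 2 ring H displaced by substituents)
  + C(CH3)3 → C:4 H:9
  + C2H5 → C:2 H:5
Element totals:
  C: 10
  H: 17
  N: 1
Molecular formula: C10H17N.
Molar mass = 151.253 g/mol.
Mass from C: 10 × 12.011 = 120.110 g/mol.
%C = 120.110 / 151.253 × 100 = 79.41%.

79.41%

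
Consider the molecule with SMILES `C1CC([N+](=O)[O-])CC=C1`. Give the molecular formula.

Atom tally by fragment:
  cyclohexene ring core → C:6 H:10
  (− 1 ring H displaced by substituents)
  + NO2 → N:1 O:2
Element totals:
  C: 6
  H: 9
  N: 1
  O: 2

C6H9NO2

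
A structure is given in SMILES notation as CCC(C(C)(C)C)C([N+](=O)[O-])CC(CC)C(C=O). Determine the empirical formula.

Atom tally by fragment:
  CH3 → C:1 H:3
  CH2 → C:1 H:2
  CH(C(CH3)3) → C:5 H:10
  CH(NO2) → C:1 H:1 N:1 O:2
  CH2 → C:1 H:2
  CH(C2H5) → C:3 H:6
  CH2CHO → C:2 H:3 O:1
Element totals:
  C: 14
  H: 27
  N: 1
  O: 3
Molecular formula: C14H27NO3.
gcd of subscripts (14, 27, 1, 3) = 1, so the empirical formula equals the molecular formula.

C14H27NO3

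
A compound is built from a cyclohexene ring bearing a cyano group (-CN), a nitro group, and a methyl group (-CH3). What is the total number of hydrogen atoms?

Atom tally by fragment:
  cyclohexene ring core → C:6 H:10
  (− 3 ring H displaced by substituents)
  + CN → C:1 N:1
  + NO2 → N:1 O:2
  + CH3 → C:1 H:3
Element totals:
  C: 8
  H: 10
  N: 2
  O: 2

10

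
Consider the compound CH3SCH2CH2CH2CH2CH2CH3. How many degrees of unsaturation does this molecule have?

0

Atom tally by fragment:
  CH3SCH2 → C:2 H:5 S:1
  CH2 → C:1 H:2
  CH2 → C:1 H:2
  CH2 → C:1 H:2
  CH2 → C:1 H:2
  CH3 → C:1 H:3
Element totals:
  C: 7
  H: 16
  S: 1
Molecular formula: C7H16S.
DoU = (2C + 2 + N − H − X) / 2 = (2·7 + 2 + 0 − 16 − 0) / 2 = 0.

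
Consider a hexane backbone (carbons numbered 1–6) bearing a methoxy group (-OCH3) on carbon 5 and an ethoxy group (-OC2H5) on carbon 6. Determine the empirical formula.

Atom tally by fragment:
  CH3 → C:1 H:3
  CH2 → C:1 H:2
  CH2 → C:1 H:2
  CH2 → C:1 H:2
  CH(OCH3) → C:2 H:4 O:1
  CH2OC2H5 → C:3 H:7 O:1
Element totals:
  C: 9
  H: 20
  O: 2
Molecular formula: C9H20O2.
gcd of subscripts (9, 20, 2) = 1, so the empirical formula equals the molecular formula.

C9H20O2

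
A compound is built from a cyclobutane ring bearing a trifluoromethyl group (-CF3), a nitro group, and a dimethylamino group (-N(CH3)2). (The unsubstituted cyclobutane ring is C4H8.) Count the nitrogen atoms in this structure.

2

Atom tally by fragment:
  cyclobutane ring core → C:4 H:8
  (− 3 ring H displaced by substituents)
  + CF3 → C:1 F:3
  + NO2 → N:1 O:2
  + N(CH3)2 → N:1 C:2 H:6
Element totals:
  C: 7
  H: 11
  F: 3
  N: 2
  O: 2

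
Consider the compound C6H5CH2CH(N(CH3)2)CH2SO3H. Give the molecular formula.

Atom tally by fragment:
  C6H5CH2 → C:7 H:7
  CH(N(CH3)2) → C:3 H:7 N:1
  CH2SO3H → C:1 H:3 S:1 O:3
Element totals:
  C: 11
  H: 17
  N: 1
  O: 3
  S: 1

C11H17NO3S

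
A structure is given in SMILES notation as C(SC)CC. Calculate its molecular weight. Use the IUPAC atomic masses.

90.18 g/mol

Atom tally by fragment:
  CH3SCH2 → C:2 H:5 S:1
  CH2 → C:1 H:2
  CH3 → C:1 H:3
Element totals:
  C: 4
  H: 10
  S: 1
Molecular formula: C4H10S.
  M = 4(12.011) + 10(1.008) + 32.06
    = 48.044 + 10.080 + 32.060 = 90.184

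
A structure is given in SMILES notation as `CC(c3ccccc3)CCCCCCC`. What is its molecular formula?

Atom tally by fragment:
  CH3 → C:1 H:3
  CH(C6H5) → C:7 H:6
  CH2 → C:1 H:2
  CH2 → C:1 H:2
  CH2 → C:1 H:2
  CH2 → C:1 H:2
  CH2 → C:1 H:2
  CH2 → C:1 H:2
  CH3 → C:1 H:3
Element totals:
  C: 15
  H: 24

C15H24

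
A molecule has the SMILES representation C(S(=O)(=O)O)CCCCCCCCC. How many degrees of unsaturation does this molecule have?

Atom tally by fragment:
  HO3SCH2 → C:1 H:3 S:1 O:3
  CH2 → C:1 H:2
  CH2 → C:1 H:2
  CH2 → C:1 H:2
  CH2 → C:1 H:2
  CH2 → C:1 H:2
  CH2 → C:1 H:2
  CH2 → C:1 H:2
  CH2 → C:1 H:2
  CH3 → C:1 H:3
Element totals:
  C: 10
  H: 22
  O: 3
  S: 1
Molecular formula: C10H22O3S.
DoU = (2C + 2 + N − H − X) / 2 = (2·10 + 2 + 0 − 22 − 0) / 2 = 0.

0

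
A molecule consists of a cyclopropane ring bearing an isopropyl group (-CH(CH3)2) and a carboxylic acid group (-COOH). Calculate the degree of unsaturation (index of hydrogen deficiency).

2

Atom tally by fragment:
  cyclopropane ring core → C:3 H:6
  (− 2 ring H displaced by substituents)
  + CH(CH3)2 → C:3 H:7
  + COOH → C:1 H:1 O:2
Element totals:
  C: 7
  H: 12
  O: 2
Molecular formula: C7H12O2.
DoU = (2C + 2 + N − H − X) / 2 = (2·7 + 2 + 0 − 12 − 0) / 2 = 2.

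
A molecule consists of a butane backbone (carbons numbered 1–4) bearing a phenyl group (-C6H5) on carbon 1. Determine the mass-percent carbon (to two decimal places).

89.49%

Atom tally by fragment:
  C6H5CH2 → C:7 H:7
  CH2 → C:1 H:2
  CH2 → C:1 H:2
  CH3 → C:1 H:3
Element totals:
  C: 10
  H: 14
Molecular formula: C10H14.
Molar mass = 134.222 g/mol.
Mass from C: 10 × 12.011 = 120.110 g/mol.
%C = 120.110 / 134.222 × 100 = 89.49%.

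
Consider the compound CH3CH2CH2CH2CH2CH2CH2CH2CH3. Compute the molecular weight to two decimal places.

Atom tally by fragment:
  CH3 → C:1 H:3
  CH2 → C:1 H:2
  CH2 → C:1 H:2
  CH2 → C:1 H:2
  CH2 → C:1 H:2
  CH2 → C:1 H:2
  CH2 → C:1 H:2
  CH2 → C:1 H:2
  CH3 → C:1 H:3
Element totals:
  C: 9
  H: 20
Molecular formula: C9H20.
  M = 9(12.011) + 20(1.008)
    = 108.099 + 20.160 = 128.259

128.26 g/mol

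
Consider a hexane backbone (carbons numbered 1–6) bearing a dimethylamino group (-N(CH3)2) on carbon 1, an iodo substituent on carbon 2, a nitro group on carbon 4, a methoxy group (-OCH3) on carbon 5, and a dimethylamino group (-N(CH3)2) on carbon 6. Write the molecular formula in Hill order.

C11H24IN3O3

Atom tally by fragment:
  (CH3)2NCH2 → C:3 H:8 N:1
  CH(I) → C:1 H:1 I:1
  CH2 → C:1 H:2
  CH(NO2) → C:1 H:1 N:1 O:2
  CH(OCH3) → C:2 H:4 O:1
  CH2N(CH3)2 → C:3 H:8 N:1
Element totals:
  C: 11
  H: 24
  I: 1
  N: 3
  O: 3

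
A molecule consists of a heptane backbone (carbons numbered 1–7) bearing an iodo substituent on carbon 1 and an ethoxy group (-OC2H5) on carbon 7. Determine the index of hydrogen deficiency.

Atom tally by fragment:
  ICH2 → C:1 H:2 I:1
  CH2 → C:1 H:2
  CH2 → C:1 H:2
  CH2 → C:1 H:2
  CH2 → C:1 H:2
  CH2 → C:1 H:2
  CH2OC2H5 → C:3 H:7 O:1
Element totals:
  C: 9
  H: 19
  I: 1
  O: 1
Molecular formula: C9H19IO.
DoU = (2C + 2 + N − H − X) / 2 = (2·9 + 2 + 0 − 19 − 1) / 2 = 0.

0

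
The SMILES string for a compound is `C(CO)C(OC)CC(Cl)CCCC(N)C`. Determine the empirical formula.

C11H24ClNO2

Atom tally by fragment:
  HOCH2CH2 → C:2 H:5 O:1
  CH(OCH3) → C:2 H:4 O:1
  CH2 → C:1 H:2
  CH(Cl) → C:1 H:1 Cl:1
  CH2 → C:1 H:2
  CH2 → C:1 H:2
  CH2 → C:1 H:2
  CH(NH2) → C:1 H:3 N:1
  CH3 → C:1 H:3
Element totals:
  C: 11
  H: 24
  Cl: 1
  N: 1
  O: 2
Molecular formula: C11H24ClNO2.
gcd of subscripts (11, 1, 24, 1, 2) = 1, so the empirical formula equals the molecular formula.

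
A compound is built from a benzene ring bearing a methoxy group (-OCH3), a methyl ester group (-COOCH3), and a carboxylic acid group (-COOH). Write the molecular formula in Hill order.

C10H10O5

Atom tally by fragment:
  benzene ring core → C:6 H:6
  (− 3 ring H displaced by substituents)
  + OCH3 → C:1 H:3 O:1
  + COOCH3 → C:2 H:3 O:2
  + COOH → C:1 H:1 O:2
Element totals:
  C: 10
  H: 10
  O: 5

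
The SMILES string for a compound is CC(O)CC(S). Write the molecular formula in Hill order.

Atom tally by fragment:
  CH3 → C:1 H:3
  CH(OH) → C:1 H:2 O:1
  CH2 → C:1 H:2
  CH2SH → C:1 H:3 S:1
Element totals:
  C: 4
  H: 10
  O: 1
  S: 1

C4H10OS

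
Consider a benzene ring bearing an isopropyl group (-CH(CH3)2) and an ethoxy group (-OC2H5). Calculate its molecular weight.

164.25 g/mol

Atom tally by fragment:
  benzene ring core → C:6 H:6
  (− 2 ring H displaced by substituents)
  + CH(CH3)2 → C:3 H:7
  + OC2H5 → C:2 H:5 O:1
Element totals:
  C: 11
  H: 16
  O: 1
Molecular formula: C11H16O.
  M = 11(12.011) + 16(1.008) + 15.999
    = 132.121 + 16.128 + 15.999 = 164.248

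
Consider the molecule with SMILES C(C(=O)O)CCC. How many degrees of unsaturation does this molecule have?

Atom tally by fragment:
  HOOCCH2 → C:2 H:3 O:2
  CH2 → C:1 H:2
  CH2 → C:1 H:2
  CH3 → C:1 H:3
Element totals:
  C: 5
  H: 10
  O: 2
Molecular formula: C5H10O2.
DoU = (2C + 2 + N − H − X) / 2 = (2·5 + 2 + 0 − 10 − 0) / 2 = 1.

1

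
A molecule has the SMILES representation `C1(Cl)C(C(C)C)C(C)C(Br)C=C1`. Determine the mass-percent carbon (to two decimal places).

Atom tally by fragment:
  cyclohexene ring core → C:6 H:10
  (− 4 ring H displaced by substituents)
  + Cl → Cl:1
  + CH(CH3)2 → C:3 H:7
  + CH3 → C:1 H:3
  + Br → Br:1
Element totals:
  C: 10
  H: 16
  Br: 1
  Cl: 1
Molecular formula: C10H16BrCl.
Molar mass = 251.592 g/mol.
Mass from C: 10 × 12.011 = 120.110 g/mol.
%C = 120.110 / 251.592 × 100 = 47.74%.

47.74%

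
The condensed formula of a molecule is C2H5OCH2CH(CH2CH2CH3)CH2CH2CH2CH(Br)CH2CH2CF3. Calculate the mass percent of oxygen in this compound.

4.61%

Element totals:
  C: 14
  H: 26
  Br: 1
  F: 3
  O: 1
Molecular formula: C14H26BrF3O.
Molar mass = 347.259 g/mol.
Mass from O: 1 × 15.999 = 15.999 g/mol.
%O = 15.999 / 347.259 × 100 = 4.61%.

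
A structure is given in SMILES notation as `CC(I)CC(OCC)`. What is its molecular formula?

Atom tally by fragment:
  CH3 → C:1 H:3
  CH(I) → C:1 H:1 I:1
  CH2 → C:1 H:2
  CH2OC2H5 → C:3 H:7 O:1
Element totals:
  C: 6
  H: 13
  I: 1
  O: 1

C6H13IO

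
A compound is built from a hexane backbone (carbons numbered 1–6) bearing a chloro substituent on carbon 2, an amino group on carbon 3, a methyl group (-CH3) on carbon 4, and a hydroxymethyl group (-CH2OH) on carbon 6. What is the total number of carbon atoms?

8

Atom tally by fragment:
  CH3 → C:1 H:3
  CH(Cl) → C:1 H:1 Cl:1
  CH(NH2) → C:1 H:3 N:1
  CH(CH3) → C:2 H:4
  CH2 → C:1 H:2
  CH2CH2OH → C:2 H:5 O:1
Element totals:
  C: 8
  H: 18
  Cl: 1
  N: 1
  O: 1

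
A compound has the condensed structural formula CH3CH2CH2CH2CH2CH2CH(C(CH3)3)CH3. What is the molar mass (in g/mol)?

170.34 g/mol

Atom tally by fragment:
  CH3 → C:1 H:3
  CH2 → C:1 H:2
  CH2 → C:1 H:2
  CH2 → C:1 H:2
  CH2 → C:1 H:2
  CH2 → C:1 H:2
  CH(C(CH3)3) → C:5 H:10
  CH3 → C:1 H:3
Element totals:
  C: 12
  H: 26
Molecular formula: C12H26.
  M = 12(12.011) + 26(1.008)
    = 144.132 + 26.208 = 170.340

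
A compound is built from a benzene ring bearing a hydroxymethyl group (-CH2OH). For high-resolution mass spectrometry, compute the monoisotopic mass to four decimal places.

Atom tally by fragment:
  benzene ring core → C:6 H:6
  (− 1 ring H displaced by substituents)
  + CH2OH → C:1 H:3 O:1
Element totals:
  C: 7
  H: 8
  O: 1
Molecular formula: C7H8O.
  M = 7(12.0) + 8(1.007825) + 15.994915
    = 84.000000 + 8.062600 + 15.994915 = 108.057515

108.0575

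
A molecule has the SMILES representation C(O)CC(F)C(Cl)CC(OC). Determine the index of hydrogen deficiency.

Atom tally by fragment:
  HOCH2 → C:1 H:3 O:1
  CH2 → C:1 H:2
  CH(F) → C:1 H:1 F:1
  CH(Cl) → C:1 H:1 Cl:1
  CH2 → C:1 H:2
  CH2OCH3 → C:2 H:5 O:1
Element totals:
  C: 7
  H: 14
  Cl: 1
  F: 1
  O: 2
Molecular formula: C7H14ClFO2.
DoU = (2C + 2 + N − H − X) / 2 = (2·7 + 2 + 0 − 14 − 2) / 2 = 0.

0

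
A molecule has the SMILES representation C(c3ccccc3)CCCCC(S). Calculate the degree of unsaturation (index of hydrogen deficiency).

4

Atom tally by fragment:
  C6H5CH2 → C:7 H:7
  CH2 → C:1 H:2
  CH2 → C:1 H:2
  CH2 → C:1 H:2
  CH2 → C:1 H:2
  CH2SH → C:1 H:3 S:1
Element totals:
  C: 12
  H: 18
  S: 1
Molecular formula: C12H18S.
DoU = (2C + 2 + N − H − X) / 2 = (2·12 + 2 + 0 − 18 − 0) / 2 = 4.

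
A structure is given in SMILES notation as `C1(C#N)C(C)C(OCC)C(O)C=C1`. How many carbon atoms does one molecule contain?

10

Atom tally by fragment:
  cyclohexene ring core → C:6 H:10
  (− 4 ring H displaced by substituents)
  + CN → C:1 N:1
  + CH3 → C:1 H:3
  + OC2H5 → C:2 H:5 O:1
  + OH → O:1 H:1
Element totals:
  C: 10
  H: 15
  N: 1
  O: 2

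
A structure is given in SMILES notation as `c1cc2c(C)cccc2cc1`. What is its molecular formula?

Atom tally by fragment:
  naphthalene ring system core → C:10 H:8
  (− 1 ring H displaced by substituents)
  + CH3 → C:1 H:3
Element totals:
  C: 11
  H: 10

C11H10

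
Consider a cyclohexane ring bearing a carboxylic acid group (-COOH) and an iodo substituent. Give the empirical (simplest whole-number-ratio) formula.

C7H11IO2

Atom tally by fragment:
  cyclohexane ring core → C:6 H:12
  (− 2 ring H displaced by substituents)
  + COOH → C:1 H:1 O:2
  + I → I:1
Element totals:
  C: 7
  H: 11
  I: 1
  O: 2
Molecular formula: C7H11IO2.
gcd of subscripts (7, 11, 1, 2) = 1, so the empirical formula equals the molecular formula.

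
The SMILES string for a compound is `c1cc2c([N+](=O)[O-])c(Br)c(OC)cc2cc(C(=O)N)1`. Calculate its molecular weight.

Atom tally by fragment:
  naphthalene ring system core → C:10 H:8
  (− 4 ring H displaced by substituents)
  + NO2 → N:1 O:2
  + Br → Br:1
  + OCH3 → C:1 H:3 O:1
  + CONH2 → C:1 H:2 O:1 N:1
Element totals:
  C: 12
  H: 9
  Br: 1
  N: 2
  O: 4
Molecular formula: C12H9BrN2O4.
  M = 12(12.011) + 9(1.008) + 79.904 + 2(14.007) + 4(15.999)
    = 144.132 + 9.072 + 79.904 + 28.014 + 63.996 = 325.118

325.12 g/mol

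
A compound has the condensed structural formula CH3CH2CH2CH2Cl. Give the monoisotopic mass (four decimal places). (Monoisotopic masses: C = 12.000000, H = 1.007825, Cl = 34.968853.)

92.0393

Element totals:
  C: 4
  H: 9
  Cl: 1
Molecular formula: C4H9Cl.
  M = 4(12.0) + 9(1.007825) + 34.968853
    = 48.000000 + 9.070425 + 34.968853 = 92.039278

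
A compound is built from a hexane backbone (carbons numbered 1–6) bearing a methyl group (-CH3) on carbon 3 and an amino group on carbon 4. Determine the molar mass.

Atom tally by fragment:
  CH3 → C:1 H:3
  CH2 → C:1 H:2
  CH(CH3) → C:2 H:4
  CH(NH2) → C:1 H:3 N:1
  CH2 → C:1 H:2
  CH3 → C:1 H:3
Element totals:
  C: 7
  H: 17
  N: 1
Molecular formula: C7H17N.
  M = 7(12.011) + 17(1.008) + 14.007
    = 84.077 + 17.136 + 14.007 = 115.220

115.22 g/mol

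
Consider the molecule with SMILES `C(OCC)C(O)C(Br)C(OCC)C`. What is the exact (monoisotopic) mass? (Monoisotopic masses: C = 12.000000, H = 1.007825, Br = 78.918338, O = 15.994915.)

Atom tally by fragment:
  C2H5OCH2 → C:3 H:7 O:1
  CH(OH) → C:1 H:2 O:1
  CH(Br) → C:1 H:1 Br:1
  CH(OC2H5) → C:3 H:6 O:1
  CH3 → C:1 H:3
Element totals:
  C: 9
  H: 19
  Br: 1
  O: 3
Molecular formula: C9H19BrO3.
  M = 9(12.0) + 19(1.007825) + 78.918338 + 3(15.994915)
    = 108.000000 + 19.148675 + 78.918338 + 47.984745 = 254.051758

254.0518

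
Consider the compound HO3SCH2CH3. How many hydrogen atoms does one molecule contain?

6

Atom tally by fragment:
  HO3SCH2 → C:1 H:3 S:1 O:3
  CH3 → C:1 H:3
Element totals:
  C: 2
  H: 6
  O: 3
  S: 1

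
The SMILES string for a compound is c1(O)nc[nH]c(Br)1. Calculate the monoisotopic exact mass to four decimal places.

Atom tally by fragment:
  imidazole ring core → C:3 H:4 N:2
  (− 2 ring H displaced by substituents)
  + OH → O:1 H:1
  + Br → Br:1
Element totals:
  C: 3
  H: 3
  Br: 1
  N: 2
  O: 1
Molecular formula: C3H3BrN2O.
  M = 3(12.0) + 3(1.007825) + 78.918338 + 2(14.003074) + 15.994915
    = 36.000000 + 3.023475 + 78.918338 + 28.006148 + 15.994915 = 161.942876

161.9429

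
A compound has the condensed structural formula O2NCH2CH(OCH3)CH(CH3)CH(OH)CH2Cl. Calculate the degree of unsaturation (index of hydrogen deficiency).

Atom tally by fragment:
  O2NCH2 → C:1 H:2 N:1 O:2
  CH(OCH3) → C:2 H:4 O:1
  CH(CH3) → C:2 H:4
  CH(OH) → C:1 H:2 O:1
  CH2Cl → C:1 H:2 Cl:1
Element totals:
  C: 7
  H: 14
  Cl: 1
  N: 1
  O: 4
Molecular formula: C7H14ClNO4.
DoU = (2C + 2 + N − H − X) / 2 = (2·7 + 2 + 1 − 14 − 1) / 2 = 1.

1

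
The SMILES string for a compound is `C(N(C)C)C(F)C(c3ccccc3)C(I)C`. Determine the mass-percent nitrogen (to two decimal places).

4.18%

Atom tally by fragment:
  (CH3)2NCH2 → C:3 H:8 N:1
  CH(F) → C:1 H:1 F:1
  CH(C6H5) → C:7 H:6
  CH(I) → C:1 H:1 I:1
  CH3 → C:1 H:3
Element totals:
  C: 13
  H: 19
  F: 1
  I: 1
  N: 1
Molecular formula: C13H19FIN.
Molar mass = 335.204 g/mol.
Mass from N: 1 × 14.007 = 14.007 g/mol.
%N = 14.007 / 335.204 × 100 = 4.18%.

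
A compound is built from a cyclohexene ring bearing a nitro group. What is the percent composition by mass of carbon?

56.68%

Atom tally by fragment:
  cyclohexene ring core → C:6 H:10
  (− 1 ring H displaced by substituents)
  + NO2 → N:1 O:2
Element totals:
  C: 6
  H: 9
  N: 1
  O: 2
Molecular formula: C6H9NO2.
Molar mass = 127.143 g/mol.
Mass from C: 6 × 12.011 = 72.066 g/mol.
%C = 72.066 / 127.143 × 100 = 56.68%.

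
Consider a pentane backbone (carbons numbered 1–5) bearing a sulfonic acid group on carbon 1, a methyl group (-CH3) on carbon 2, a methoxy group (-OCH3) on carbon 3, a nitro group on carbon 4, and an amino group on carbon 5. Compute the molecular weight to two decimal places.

256.27 g/mol

Atom tally by fragment:
  HO3SCH2 → C:1 H:3 S:1 O:3
  CH(CH3) → C:2 H:4
  CH(OCH3) → C:2 H:4 O:1
  CH(NO2) → C:1 H:1 N:1 O:2
  CH2NH2 → C:1 H:4 N:1
Element totals:
  C: 7
  H: 16
  N: 2
  O: 6
  S: 1
Molecular formula: C7H16N2O6S.
  M = 7(12.011) + 16(1.008) + 2(14.007) + 6(15.999) + 32.06
    = 84.077 + 16.128 + 28.014 + 95.994 + 32.060 = 256.273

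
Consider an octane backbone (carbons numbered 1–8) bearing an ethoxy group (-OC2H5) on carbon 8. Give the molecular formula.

C10H22O

Atom tally by fragment:
  CH3 → C:1 H:3
  CH2 → C:1 H:2
  CH2 → C:1 H:2
  CH2 → C:1 H:2
  CH2 → C:1 H:2
  CH2 → C:1 H:2
  CH2 → C:1 H:2
  CH2OC2H5 → C:3 H:7 O:1
Element totals:
  C: 10
  H: 22
  O: 1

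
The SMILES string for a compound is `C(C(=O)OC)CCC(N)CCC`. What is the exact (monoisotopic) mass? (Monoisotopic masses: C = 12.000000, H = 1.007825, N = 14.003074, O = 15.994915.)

173.1416

Atom tally by fragment:
  CH3OOCCH2 → C:3 H:5 O:2
  CH2 → C:1 H:2
  CH2 → C:1 H:2
  CH(NH2) → C:1 H:3 N:1
  CH2 → C:1 H:2
  CH2 → C:1 H:2
  CH3 → C:1 H:3
Element totals:
  C: 9
  H: 19
  N: 1
  O: 2
Molecular formula: C9H19NO2.
  M = 9(12.0) + 19(1.007825) + 14.003074 + 2(15.994915)
    = 108.000000 + 19.148675 + 14.003074 + 31.989830 = 173.141579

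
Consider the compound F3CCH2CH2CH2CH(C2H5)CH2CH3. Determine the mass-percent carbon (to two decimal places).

Atom tally by fragment:
  F3CCH2 → C:2 H:2 F:3
  CH2 → C:1 H:2
  CH2 → C:1 H:2
  CH(C2H5) → C:3 H:6
  CH2 → C:1 H:2
  CH3 → C:1 H:3
Element totals:
  C: 9
  H: 17
  F: 3
Molecular formula: C9H17F3.
Molar mass = 182.229 g/mol.
Mass from C: 9 × 12.011 = 108.099 g/mol.
%C = 108.099 / 182.229 × 100 = 59.32%.

59.32%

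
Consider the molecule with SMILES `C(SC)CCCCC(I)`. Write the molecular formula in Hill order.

C7H15IS

Atom tally by fragment:
  CH3SCH2 → C:2 H:5 S:1
  CH2 → C:1 H:2
  CH2 → C:1 H:2
  CH2 → C:1 H:2
  CH2 → C:1 H:2
  CH2I → C:1 H:2 I:1
Element totals:
  C: 7
  H: 15
  I: 1
  S: 1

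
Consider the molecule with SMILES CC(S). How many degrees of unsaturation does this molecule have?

Atom tally by fragment:
  CH3 → C:1 H:3
  CH2SH → C:1 H:3 S:1
Element totals:
  C: 2
  H: 6
  S: 1
Molecular formula: C2H6S.
DoU = (2C + 2 + N − H − X) / 2 = (2·2 + 2 + 0 − 6 − 0) / 2 = 0.

0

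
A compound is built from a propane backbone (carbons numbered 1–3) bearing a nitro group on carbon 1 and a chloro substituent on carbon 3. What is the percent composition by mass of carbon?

29.17%

Atom tally by fragment:
  O2NCH2 → C:1 H:2 N:1 O:2
  CH2 → C:1 H:2
  CH2Cl → C:1 H:2 Cl:1
Element totals:
  C: 3
  H: 6
  Cl: 1
  N: 1
  O: 2
Molecular formula: C3H6ClNO2.
Molar mass = 123.536 g/mol.
Mass from C: 3 × 12.011 = 36.033 g/mol.
%C = 36.033 / 123.536 × 100 = 29.17%.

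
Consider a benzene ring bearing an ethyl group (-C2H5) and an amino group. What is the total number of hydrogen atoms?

Atom tally by fragment:
  benzene ring core → C:6 H:6
  (− 2 ring H displaced by substituents)
  + C2H5 → C:2 H:5
  + NH2 → N:1 H:2
Element totals:
  C: 8
  H: 11
  N: 1

11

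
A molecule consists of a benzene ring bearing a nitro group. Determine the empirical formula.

Atom tally by fragment:
  benzene ring core → C:6 H:6
  (− 1 ring H displaced by substituents)
  + NO2 → N:1 O:2
Element totals:
  C: 6
  H: 5
  N: 1
  O: 2
Molecular formula: C6H5NO2.
gcd of subscripts (6, 5, 1, 2) = 1, so the empirical formula equals the molecular formula.

C6H5NO2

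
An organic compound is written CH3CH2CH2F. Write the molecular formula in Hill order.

Element totals:
  C: 3
  H: 7
  F: 1

C3H7F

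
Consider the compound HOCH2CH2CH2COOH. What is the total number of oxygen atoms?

Element totals:
  C: 4
  H: 8
  O: 3

3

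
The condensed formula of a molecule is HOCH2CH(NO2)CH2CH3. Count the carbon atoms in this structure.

Atom tally by fragment:
  HOCH2 → C:1 H:3 O:1
  CH(NO2) → C:1 H:1 N:1 O:2
  CH2 → C:1 H:2
  CH3 → C:1 H:3
Element totals:
  C: 4
  H: 9
  N: 1
  O: 3

4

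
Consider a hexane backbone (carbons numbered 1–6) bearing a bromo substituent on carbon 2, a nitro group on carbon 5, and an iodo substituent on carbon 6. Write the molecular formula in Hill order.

C6H11BrINO2

Atom tally by fragment:
  CH3 → C:1 H:3
  CH(Br) → C:1 H:1 Br:1
  CH2 → C:1 H:2
  CH2 → C:1 H:2
  CH(NO2) → C:1 H:1 N:1 O:2
  CH2I → C:1 H:2 I:1
Element totals:
  C: 6
  H: 11
  Br: 1
  I: 1
  N: 1
  O: 2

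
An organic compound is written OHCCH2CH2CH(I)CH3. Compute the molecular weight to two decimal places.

Atom tally by fragment:
  OHCCH2 → C:2 H:3 O:1
  CH2 → C:1 H:2
  CH(I) → C:1 H:1 I:1
  CH3 → C:1 H:3
Element totals:
  C: 5
  H: 9
  I: 1
  O: 1
Molecular formula: C5H9IO.
  M = 5(12.011) + 9(1.008) + 126.904 + 15.999
    = 60.055 + 9.072 + 126.904 + 15.999 = 212.030

212.03 g/mol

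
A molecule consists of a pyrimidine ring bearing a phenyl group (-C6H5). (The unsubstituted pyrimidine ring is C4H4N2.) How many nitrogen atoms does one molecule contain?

2

Atom tally by fragment:
  pyrimidine ring core → C:4 H:4 N:2
  (− 1 ring H displaced by substituents)
  + C6H5 → C:6 H:5
Element totals:
  C: 10
  H: 8
  N: 2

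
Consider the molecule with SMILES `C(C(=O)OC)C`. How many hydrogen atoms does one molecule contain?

8

Atom tally by fragment:
  CH3OOCCH2 → C:3 H:5 O:2
  CH3 → C:1 H:3
Element totals:
  C: 4
  H: 8
  O: 2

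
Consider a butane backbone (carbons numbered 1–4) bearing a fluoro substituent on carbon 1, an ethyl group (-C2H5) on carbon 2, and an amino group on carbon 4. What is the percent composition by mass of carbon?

60.47%

Atom tally by fragment:
  FCH2 → C:1 H:2 F:1
  CH(C2H5) → C:3 H:6
  CH2 → C:1 H:2
  CH2NH2 → C:1 H:4 N:1
Element totals:
  C: 6
  H: 14
  F: 1
  N: 1
Molecular formula: C6H14FN.
Molar mass = 119.183 g/mol.
Mass from C: 6 × 12.011 = 72.066 g/mol.
%C = 72.066 / 119.183 × 100 = 60.47%.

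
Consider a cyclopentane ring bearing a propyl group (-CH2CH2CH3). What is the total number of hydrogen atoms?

16

Atom tally by fragment:
  cyclopentane ring core → C:5 H:10
  (− 1 ring H displaced by substituents)
  + CH2CH2CH3 → C:3 H:7
Element totals:
  C: 8
  H: 16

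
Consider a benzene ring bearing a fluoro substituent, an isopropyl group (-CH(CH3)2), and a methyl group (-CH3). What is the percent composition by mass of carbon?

78.91%

Atom tally by fragment:
  benzene ring core → C:6 H:6
  (− 3 ring H displaced by substituents)
  + F → F:1
  + CH(CH3)2 → C:3 H:7
  + CH3 → C:1 H:3
Element totals:
  C: 10
  H: 13
  F: 1
Molecular formula: C10H13F.
Molar mass = 152.212 g/mol.
Mass from C: 10 × 12.011 = 120.110 g/mol.
%C = 120.110 / 152.212 × 100 = 78.91%.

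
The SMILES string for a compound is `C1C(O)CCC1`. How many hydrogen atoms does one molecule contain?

Atom tally by fragment:
  cyclopentane ring core → C:5 H:10
  (− 1 ring H displaced by substituents)
  + OH → O:1 H:1
Element totals:
  C: 5
  H: 10
  O: 1

10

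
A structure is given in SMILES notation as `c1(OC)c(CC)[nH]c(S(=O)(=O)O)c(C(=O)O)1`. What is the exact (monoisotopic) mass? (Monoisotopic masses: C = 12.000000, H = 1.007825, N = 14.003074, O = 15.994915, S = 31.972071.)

249.0307

Atom tally by fragment:
  pyrrole ring core → C:4 H:5 N:1
  (− 4 ring H displaced by substituents)
  + OCH3 → C:1 H:3 O:1
  + C2H5 → C:2 H:5
  + SO3H → S:1 O:3 H:1
  + COOH → C:1 H:1 O:2
Element totals:
  C: 8
  H: 11
  N: 1
  O: 6
  S: 1
Molecular formula: C8H11NO6S.
  M = 8(12.0) + 11(1.007825) + 14.003074 + 6(15.994915) + 31.972071
    = 96.000000 + 11.086075 + 14.003074 + 95.969490 + 31.972071 = 249.030710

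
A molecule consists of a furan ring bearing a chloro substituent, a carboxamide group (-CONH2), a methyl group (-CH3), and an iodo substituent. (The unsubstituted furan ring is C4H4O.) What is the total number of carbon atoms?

Atom tally by fragment:
  furan ring core → C:4 H:4 O:1
  (− 4 ring H displaced by substituents)
  + Cl → Cl:1
  + CONH2 → C:1 H:2 O:1 N:1
  + CH3 → C:1 H:3
  + I → I:1
Element totals:
  C: 6
  H: 5
  Cl: 1
  I: 1
  N: 1
  O: 2

6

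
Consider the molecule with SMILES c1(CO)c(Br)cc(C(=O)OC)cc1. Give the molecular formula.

C9H9BrO3

Atom tally by fragment:
  benzene ring core → C:6 H:6
  (− 3 ring H displaced by substituents)
  + CH2OH → C:1 H:3 O:1
  + Br → Br:1
  + COOCH3 → C:2 H:3 O:2
Element totals:
  C: 9
  H: 9
  Br: 1
  O: 3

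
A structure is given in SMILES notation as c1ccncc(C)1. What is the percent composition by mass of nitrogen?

Atom tally by fragment:
  pyridine ring core → C:5 H:5 N:1
  (− 1 ring H displaced by substituents)
  + CH3 → C:1 H:3
Element totals:
  C: 6
  H: 7
  N: 1
Molecular formula: C6H7N.
Molar mass = 93.129 g/mol.
Mass from N: 1 × 14.007 = 14.007 g/mol.
%N = 14.007 / 93.129 × 100 = 15.04%.

15.04%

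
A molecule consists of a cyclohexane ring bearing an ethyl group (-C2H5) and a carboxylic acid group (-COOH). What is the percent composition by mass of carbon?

69.19%

Atom tally by fragment:
  cyclohexane ring core → C:6 H:12
  (− 2 ring H displaced by substituents)
  + C2H5 → C:2 H:5
  + COOH → C:1 H:1 O:2
Element totals:
  C: 9
  H: 16
  O: 2
Molecular formula: C9H16O2.
Molar mass = 156.225 g/mol.
Mass from C: 9 × 12.011 = 108.099 g/mol.
%C = 108.099 / 156.225 × 100 = 69.19%.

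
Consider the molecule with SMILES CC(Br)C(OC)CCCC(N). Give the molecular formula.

C8H18BrNO

Atom tally by fragment:
  CH3 → C:1 H:3
  CH(Br) → C:1 H:1 Br:1
  CH(OCH3) → C:2 H:4 O:1
  CH2 → C:1 H:2
  CH2 → C:1 H:2
  CH2 → C:1 H:2
  CH2NH2 → C:1 H:4 N:1
Element totals:
  C: 8
  H: 18
  Br: 1
  N: 1
  O: 1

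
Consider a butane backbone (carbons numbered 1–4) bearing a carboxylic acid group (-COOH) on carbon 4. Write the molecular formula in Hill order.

Atom tally by fragment:
  CH3 → C:1 H:3
  CH2 → C:1 H:2
  CH2 → C:1 H:2
  CH2COOH → C:2 H:3 O:2
Element totals:
  C: 5
  H: 10
  O: 2

C5H10O2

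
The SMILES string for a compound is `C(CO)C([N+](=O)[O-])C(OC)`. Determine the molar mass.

Atom tally by fragment:
  HOCH2CH2 → C:2 H:5 O:1
  CH(NO2) → C:1 H:1 N:1 O:2
  CH2OCH3 → C:2 H:5 O:1
Element totals:
  C: 5
  H: 11
  N: 1
  O: 4
Molecular formula: C5H11NO4.
  M = 5(12.011) + 11(1.008) + 14.007 + 4(15.999)
    = 60.055 + 11.088 + 14.007 + 63.996 = 149.146

149.15 g/mol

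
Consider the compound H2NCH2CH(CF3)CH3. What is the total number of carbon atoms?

Atom tally by fragment:
  H2NCH2 → C:1 H:4 N:1
  CH(CF3) → C:2 H:1 F:3
  CH3 → C:1 H:3
Element totals:
  C: 4
  H: 8
  F: 3
  N: 1

4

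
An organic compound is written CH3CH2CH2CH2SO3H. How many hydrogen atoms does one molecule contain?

Atom tally by fragment:
  CH3 → C:1 H:3
  CH2 → C:1 H:2
  CH2 → C:1 H:2
  CH2SO3H → C:1 H:3 S:1 O:3
Element totals:
  C: 4
  H: 10
  O: 3
  S: 1

10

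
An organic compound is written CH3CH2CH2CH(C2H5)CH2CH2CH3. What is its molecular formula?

C9H20

Element totals:
  C: 9
  H: 20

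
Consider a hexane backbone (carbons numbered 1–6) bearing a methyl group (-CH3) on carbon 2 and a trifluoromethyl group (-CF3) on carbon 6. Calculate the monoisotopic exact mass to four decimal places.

Atom tally by fragment:
  CH3 → C:1 H:3
  CH(CH3) → C:2 H:4
  CH2 → C:1 H:2
  CH2 → C:1 H:2
  CH2 → C:1 H:2
  CH2CF3 → C:2 H:2 F:3
Element totals:
  C: 8
  H: 15
  F: 3
Molecular formula: C8H15F3.
  M = 8(12.0) + 15(1.007825) + 3(18.998403)
    = 96.000000 + 15.117375 + 56.995209 = 168.112584

168.1126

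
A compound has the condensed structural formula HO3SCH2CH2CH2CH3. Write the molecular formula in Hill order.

Atom tally by fragment:
  HO3SCH2 → C:1 H:3 S:1 O:3
  CH2 → C:1 H:2
  CH2 → C:1 H:2
  CH3 → C:1 H:3
Element totals:
  C: 4
  H: 10
  O: 3
  S: 1

C4H10O3S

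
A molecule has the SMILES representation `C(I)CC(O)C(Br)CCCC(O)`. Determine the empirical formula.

Atom tally by fragment:
  ICH2 → C:1 H:2 I:1
  CH2 → C:1 H:2
  CH(OH) → C:1 H:2 O:1
  CH(Br) → C:1 H:1 Br:1
  CH2 → C:1 H:2
  CH2 → C:1 H:2
  CH2 → C:1 H:2
  CH2OH → C:1 H:3 O:1
Element totals:
  C: 8
  H: 16
  Br: 1
  I: 1
  O: 2
Molecular formula: C8H16BrIO2.
gcd of subscripts (1, 8, 16, 1, 2) = 1, so the empirical formula equals the molecular formula.

C8H16BrIO2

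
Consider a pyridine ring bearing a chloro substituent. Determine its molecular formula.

Atom tally by fragment:
  pyridine ring core → C:5 H:5 N:1
  (− 1 ring H displaced by substituents)
  + Cl → Cl:1
Element totals:
  C: 5
  H: 4
  Cl: 1
  N: 1

C5H4ClN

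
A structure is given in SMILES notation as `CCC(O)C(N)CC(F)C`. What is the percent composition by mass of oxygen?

Atom tally by fragment:
  CH3 → C:1 H:3
  CH2 → C:1 H:2
  CH(OH) → C:1 H:2 O:1
  CH(NH2) → C:1 H:3 N:1
  CH2 → C:1 H:2
  CH(F) → C:1 H:1 F:1
  CH3 → C:1 H:3
Element totals:
  C: 7
  H: 16
  F: 1
  N: 1
  O: 1
Molecular formula: C7H16FNO.
Molar mass = 149.209 g/mol.
Mass from O: 1 × 15.999 = 15.999 g/mol.
%O = 15.999 / 149.209 × 100 = 10.72%.

10.72%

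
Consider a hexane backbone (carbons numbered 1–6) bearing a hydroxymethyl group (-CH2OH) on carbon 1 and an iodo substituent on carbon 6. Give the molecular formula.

Atom tally by fragment:
  HOCH2CH2 → C:2 H:5 O:1
  CH2 → C:1 H:2
  CH2 → C:1 H:2
  CH2 → C:1 H:2
  CH2 → C:1 H:2
  CH2I → C:1 H:2 I:1
Element totals:
  C: 7
  H: 15
  I: 1
  O: 1

C7H15IO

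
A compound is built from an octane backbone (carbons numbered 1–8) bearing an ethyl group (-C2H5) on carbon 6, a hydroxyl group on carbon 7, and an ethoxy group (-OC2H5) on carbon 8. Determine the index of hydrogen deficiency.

Atom tally by fragment:
  CH3 → C:1 H:3
  CH2 → C:1 H:2
  CH2 → C:1 H:2
  CH2 → C:1 H:2
  CH2 → C:1 H:2
  CH(C2H5) → C:3 H:6
  CH(OH) → C:1 H:2 O:1
  CH2OC2H5 → C:3 H:7 O:1
Element totals:
  C: 12
  H: 26
  O: 2
Molecular formula: C12H26O2.
DoU = (2C + 2 + N − H − X) / 2 = (2·12 + 2 + 0 − 26 − 0) / 2 = 0.

0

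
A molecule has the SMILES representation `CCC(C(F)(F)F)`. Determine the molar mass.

112.09 g/mol

Atom tally by fragment:
  CH3 → C:1 H:3
  CH2 → C:1 H:2
  CH2CF3 → C:2 H:2 F:3
Element totals:
  C: 4
  H: 7
  F: 3
Molecular formula: C4H7F3.
  M = 4(12.011) + 7(1.008) + 3(18.998)
    = 48.044 + 7.056 + 56.994 = 112.094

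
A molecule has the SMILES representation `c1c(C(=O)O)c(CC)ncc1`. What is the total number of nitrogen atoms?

Atom tally by fragment:
  pyridine ring core → C:5 H:5 N:1
  (− 2 ring H displaced by substituents)
  + COOH → C:1 H:1 O:2
  + C2H5 → C:2 H:5
Element totals:
  C: 8
  H: 9
  N: 1
  O: 2

1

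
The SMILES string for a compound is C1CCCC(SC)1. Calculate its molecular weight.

Atom tally by fragment:
  cyclopentane ring core → C:5 H:10
  (− 1 ring H displaced by substituents)
  + SCH3 → C:1 H:3 S:1
Element totals:
  C: 6
  H: 12
  S: 1
Molecular formula: C6H12S.
  M = 6(12.011) + 12(1.008) + 32.06
    = 72.066 + 12.096 + 32.060 = 116.222

116.22 g/mol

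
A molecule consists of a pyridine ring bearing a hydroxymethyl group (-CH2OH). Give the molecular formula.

Atom tally by fragment:
  pyridine ring core → C:5 H:5 N:1
  (− 1 ring H displaced by substituents)
  + CH2OH → C:1 H:3 O:1
Element totals:
  C: 6
  H: 7
  N: 1
  O: 1

C6H7NO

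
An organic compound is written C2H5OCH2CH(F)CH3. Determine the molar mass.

Element totals:
  C: 5
  H: 11
  F: 1
  O: 1
Molecular formula: C5H11FO.
  M = 5(12.011) + 11(1.008) + 18.998 + 15.999
    = 60.055 + 11.088 + 18.998 + 15.999 = 106.140

106.14 g/mol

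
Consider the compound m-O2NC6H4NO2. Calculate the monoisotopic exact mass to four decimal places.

168.0171

Element totals:
  C: 6
  H: 4
  N: 2
  O: 4
Molecular formula: C6H4N2O4.
  M = 6(12.0) + 4(1.007825) + 2(14.003074) + 4(15.994915)
    = 72.000000 + 4.031300 + 28.006148 + 63.979660 = 168.017108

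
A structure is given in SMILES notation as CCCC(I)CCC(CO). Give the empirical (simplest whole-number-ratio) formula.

C8H17IO

Atom tally by fragment:
  CH3 → C:1 H:3
  CH2 → C:1 H:2
  CH2 → C:1 H:2
  CH(I) → C:1 H:1 I:1
  CH2 → C:1 H:2
  CH2 → C:1 H:2
  CH2CH2OH → C:2 H:5 O:1
Element totals:
  C: 8
  H: 17
  I: 1
  O: 1
Molecular formula: C8H17IO.
gcd of subscripts (8, 17, 1, 1) = 1, so the empirical formula equals the molecular formula.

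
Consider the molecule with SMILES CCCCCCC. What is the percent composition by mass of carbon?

Atom tally by fragment:
  CH3 → C:1 H:3
  CH2 → C:1 H:2
  CH2 → C:1 H:2
  CH2 → C:1 H:2
  CH2 → C:1 H:2
  CH2 → C:1 H:2
  CH3 → C:1 H:3
Element totals:
  C: 7
  H: 16
Molecular formula: C7H16.
Molar mass = 100.205 g/mol.
Mass from C: 7 × 12.011 = 84.077 g/mol.
%C = 84.077 / 100.205 × 100 = 83.90%.

83.90%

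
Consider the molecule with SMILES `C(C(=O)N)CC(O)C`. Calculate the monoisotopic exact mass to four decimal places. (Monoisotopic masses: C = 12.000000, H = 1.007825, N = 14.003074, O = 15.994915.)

Atom tally by fragment:
  H2NOCCH2 → C:2 H:4 O:1 N:1
  CH2 → C:1 H:2
  CH(OH) → C:1 H:2 O:1
  CH3 → C:1 H:3
Element totals:
  C: 5
  H: 11
  N: 1
  O: 2
Molecular formula: C5H11NO2.
  M = 5(12.0) + 11(1.007825) + 14.003074 + 2(15.994915)
    = 60.000000 + 11.086075 + 14.003074 + 31.989830 = 117.078979

117.0790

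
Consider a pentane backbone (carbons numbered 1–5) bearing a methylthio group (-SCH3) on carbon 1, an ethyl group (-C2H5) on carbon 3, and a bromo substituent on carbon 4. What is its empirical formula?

Atom tally by fragment:
  CH3SCH2 → C:2 H:5 S:1
  CH2 → C:1 H:2
  CH(C2H5) → C:3 H:6
  CH(Br) → C:1 H:1 Br:1
  CH3 → C:1 H:3
Element totals:
  C: 8
  H: 17
  Br: 1
  S: 1
Molecular formula: C8H17BrS.
gcd of subscripts (1, 8, 17, 1) = 1, so the empirical formula equals the molecular formula.

C8H17BrS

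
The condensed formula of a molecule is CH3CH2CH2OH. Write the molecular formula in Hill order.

C3H8O

Element totals:
  C: 3
  H: 8
  O: 1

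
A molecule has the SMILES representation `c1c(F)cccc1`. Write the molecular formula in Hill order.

C6H5F

Atom tally by fragment:
  benzene ring core → C:6 H:6
  (− 1 ring H displaced by substituents)
  + F → F:1
Element totals:
  C: 6
  H: 5
  F: 1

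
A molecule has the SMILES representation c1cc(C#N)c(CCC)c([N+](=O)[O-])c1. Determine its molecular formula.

C10H10N2O2

Atom tally by fragment:
  benzene ring core → C:6 H:6
  (− 3 ring H displaced by substituents)
  + CN → C:1 N:1
  + CH2CH2CH3 → C:3 H:7
  + NO2 → N:1 O:2
Element totals:
  C: 10
  H: 10
  N: 2
  O: 2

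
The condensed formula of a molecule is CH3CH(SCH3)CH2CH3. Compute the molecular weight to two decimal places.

104.21 g/mol

Element totals:
  C: 5
  H: 12
  S: 1
Molecular formula: C5H12S.
  M = 5(12.011) + 12(1.008) + 32.06
    = 60.055 + 12.096 + 32.060 = 104.211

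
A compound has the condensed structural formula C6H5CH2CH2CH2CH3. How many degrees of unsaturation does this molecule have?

Atom tally by fragment:
  C6H5CH2 → C:7 H:7
  CH2 → C:1 H:2
  CH2 → C:1 H:2
  CH3 → C:1 H:3
Element totals:
  C: 10
  H: 14
Molecular formula: C10H14.
DoU = (2C + 2 + N − H − X) / 2 = (2·10 + 2 + 0 − 14 − 0) / 2 = 4.

4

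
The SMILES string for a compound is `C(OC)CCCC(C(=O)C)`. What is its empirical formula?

C4H8O

Atom tally by fragment:
  CH3OCH2 → C:2 H:5 O:1
  CH2 → C:1 H:2
  CH2 → C:1 H:2
  CH2 → C:1 H:2
  CH2COCH3 → C:3 H:5 O:1
Element totals:
  C: 8
  H: 16
  O: 2
Molecular formula: C8H16O2.
gcd of subscripts = 2; dividing each by 2:
  C: 8/2 = 4
  H: 16/2 = 8
  O: 2/2 = 1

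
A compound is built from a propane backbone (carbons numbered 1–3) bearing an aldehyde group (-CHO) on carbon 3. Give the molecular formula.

C4H8O

Atom tally by fragment:
  CH3 → C:1 H:3
  CH2 → C:1 H:2
  CH2CHO → C:2 H:3 O:1
Element totals:
  C: 4
  H: 8
  O: 1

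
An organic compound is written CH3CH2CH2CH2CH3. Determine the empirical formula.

C5H12

Atom tally by fragment:
  CH3 → C:1 H:3
  CH2 → C:1 H:2
  CH2 → C:1 H:2
  CH2 → C:1 H:2
  CH3 → C:1 H:3
Element totals:
  C: 5
  H: 12
Molecular formula: C5H12.
gcd of subscripts (5, 12) = 1, so the empirical formula equals the molecular formula.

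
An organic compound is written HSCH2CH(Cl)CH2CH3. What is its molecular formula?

C4H9ClS

Atom tally by fragment:
  HSCH2 → C:1 H:3 S:1
  CH(Cl) → C:1 H:1 Cl:1
  CH2 → C:1 H:2
  CH3 → C:1 H:3
Element totals:
  C: 4
  H: 9
  Cl: 1
  S: 1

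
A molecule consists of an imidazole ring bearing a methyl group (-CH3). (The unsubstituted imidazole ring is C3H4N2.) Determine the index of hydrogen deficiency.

Atom tally by fragment:
  imidazole ring core → C:3 H:4 N:2
  (− 1 ring H displaced by substituents)
  + CH3 → C:1 H:3
Element totals:
  C: 4
  H: 6
  N: 2
Molecular formula: C4H6N2.
DoU = (2C + 2 + N − H − X) / 2 = (2·4 + 2 + 2 − 6 − 0) / 2 = 3.

3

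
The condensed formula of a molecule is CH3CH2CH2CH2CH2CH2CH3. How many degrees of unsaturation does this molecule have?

Atom tally by fragment:
  CH3 → C:1 H:3
  CH2 → C:1 H:2
  CH2 → C:1 H:2
  CH2 → C:1 H:2
  CH2 → C:1 H:2
  CH2 → C:1 H:2
  CH3 → C:1 H:3
Element totals:
  C: 7
  H: 16
Molecular formula: C7H16.
DoU = (2C + 2 + N − H − X) / 2 = (2·7 + 2 + 0 − 16 − 0) / 2 = 0.

0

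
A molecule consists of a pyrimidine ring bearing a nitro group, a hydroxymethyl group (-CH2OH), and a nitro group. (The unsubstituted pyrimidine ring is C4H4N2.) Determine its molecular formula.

Atom tally by fragment:
  pyrimidine ring core → C:4 H:4 N:2
  (− 3 ring H displaced by substituents)
  + NO2 → N:1 O:2
  + CH2OH → C:1 H:3 O:1
  + NO2 → N:1 O:2
Element totals:
  C: 5
  H: 4
  N: 4
  O: 5

C5H4N4O5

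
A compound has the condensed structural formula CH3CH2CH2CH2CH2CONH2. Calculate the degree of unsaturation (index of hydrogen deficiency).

1

Element totals:
  C: 6
  H: 13
  N: 1
  O: 1
Molecular formula: C6H13NO.
DoU = (2C + 2 + N − H − X) / 2 = (2·6 + 2 + 1 − 13 − 0) / 2 = 1.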